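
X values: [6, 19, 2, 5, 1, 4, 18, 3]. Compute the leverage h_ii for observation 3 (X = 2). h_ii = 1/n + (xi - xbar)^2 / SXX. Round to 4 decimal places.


n = 8, xbar = 7.2500.
SXX = sum((xi - xbar)^2) = 355.5000.
h = 1/8 + (2 - 7.2500)^2 / 355.5000 = 0.2025.

0.2025


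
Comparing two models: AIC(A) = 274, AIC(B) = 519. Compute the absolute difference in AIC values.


|AIC_A - AIC_B| = |274 - 519| = 245.
Model A is preferred (lower AIC).

245


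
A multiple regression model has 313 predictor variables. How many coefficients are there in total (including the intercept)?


Including the intercept, the model has 313 predictor coefficients + 1 intercept.
Total = 314.

314


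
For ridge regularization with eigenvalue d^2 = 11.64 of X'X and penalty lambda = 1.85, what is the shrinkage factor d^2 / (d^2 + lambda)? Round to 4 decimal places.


Compute the denominator: 11.64 + 1.85 = 13.4900.
Shrinkage factor = 11.64 / 13.4900 = 0.8629.

0.8629


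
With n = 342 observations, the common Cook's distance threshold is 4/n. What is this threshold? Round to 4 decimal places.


Using the rule of thumb:
Threshold = 4 / 342 = 0.0117.

0.0117


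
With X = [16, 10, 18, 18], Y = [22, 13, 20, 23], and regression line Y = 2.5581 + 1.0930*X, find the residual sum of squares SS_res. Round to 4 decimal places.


For each point, residual = actual - predicted.
Residuals: [1.9539, -0.4881, -2.2321, 0.7679].
Sum of squared residuals = 9.6279.

9.6279


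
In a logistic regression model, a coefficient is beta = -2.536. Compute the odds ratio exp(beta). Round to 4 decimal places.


The odds ratio is computed as:
OR = e^(-2.536) = 0.0792.

0.0792


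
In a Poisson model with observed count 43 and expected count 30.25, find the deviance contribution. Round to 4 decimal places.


Compute y*ln(y/mu) = 43*ln(43/30.25) = 43*0.351704 = 15.123272.
y - mu = 12.75.
D = 2*(15.123272 - (12.75)) = 4.746544, which rounds to 4.7465.

4.7465


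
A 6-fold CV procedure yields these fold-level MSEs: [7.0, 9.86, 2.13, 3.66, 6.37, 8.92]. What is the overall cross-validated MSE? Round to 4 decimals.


Add all fold MSEs: 37.9400.
Divide by k = 6: 37.9400/6 = 6.3233.

6.3233


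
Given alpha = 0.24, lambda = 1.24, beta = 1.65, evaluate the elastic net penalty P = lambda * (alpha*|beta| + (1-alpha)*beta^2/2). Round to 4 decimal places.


alpha * |beta| = 0.24 * 1.65 = 0.3960.
(1-alpha) * beta^2/2 = 0.76 * 2.7225/2 = 1.0346.
Total = 1.24 * (0.3960 + 1.0346) = 1.7739.

1.7739


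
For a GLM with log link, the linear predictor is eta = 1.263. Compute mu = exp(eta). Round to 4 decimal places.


mu = exp(eta) = exp(1.263).
= 3.5360.

3.5360


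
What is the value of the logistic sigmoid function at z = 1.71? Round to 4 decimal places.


exp(-1.7100) = 0.1809.
1 + exp(-z) = 1.1809.
sigmoid = 1/1.1809 = 0.8468.

0.8468


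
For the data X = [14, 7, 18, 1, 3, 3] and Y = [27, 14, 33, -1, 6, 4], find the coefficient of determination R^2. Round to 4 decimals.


Fit the OLS line: b0 = -1.2394, b1 = 1.9660.
SSres = 9.2280.
SStot = 918.8333.
R^2 = 1 - 9.2280/918.8333 = 0.9900.

0.9900


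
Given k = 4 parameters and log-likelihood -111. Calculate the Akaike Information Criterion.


AIC = 2k - 2*loglik = 2(4) - 2(-111).
= 8 + 222 = 230.

230


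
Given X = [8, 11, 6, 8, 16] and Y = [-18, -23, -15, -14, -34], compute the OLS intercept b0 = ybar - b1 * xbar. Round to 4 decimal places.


Compute b1 = -2.0362 from the OLS formula.
With xbar = 9.8000 and ybar = -20.8000, the intercept is:
b0 = -20.8000 - -2.0362 * 9.8000 = -0.8454.

-0.8454


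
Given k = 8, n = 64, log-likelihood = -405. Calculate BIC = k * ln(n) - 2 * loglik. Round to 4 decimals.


ln(64) = 4.158883.
k * ln(n) = 8 * 4.158883 = 33.271064.
-2L = 810.
BIC = 33.271064 + 810 = 843.271064, which rounds to 843.2711.

843.2711


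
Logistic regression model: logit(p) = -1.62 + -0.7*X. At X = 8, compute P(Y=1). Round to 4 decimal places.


Compute z = -1.62 + (-0.7)(8) = -7.2200.
exp(-z) = 1366.4891.
P = 1/(1 + 1366.4891) = 0.0007.

0.0007


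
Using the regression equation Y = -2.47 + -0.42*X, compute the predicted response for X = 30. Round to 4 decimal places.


Substitute X = 30 into the equation:
Y = -2.47 + -0.42 * 30 = -2.47 + -12.6000 = -15.0700.

-15.0700


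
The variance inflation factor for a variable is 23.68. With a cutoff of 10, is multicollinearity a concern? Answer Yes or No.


The threshold is 10.
VIF = 23.68 is >= 10.
Multicollinearity indication: Yes.

Yes


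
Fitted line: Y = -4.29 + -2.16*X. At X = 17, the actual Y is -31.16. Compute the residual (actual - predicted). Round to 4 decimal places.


Compute yhat = -4.29 + (-2.16)(17) = -41.0100.
Residual = actual - predicted = -31.16 - -41.0100 = 9.8500.

9.8500


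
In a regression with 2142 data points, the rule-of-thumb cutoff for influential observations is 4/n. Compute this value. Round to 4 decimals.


The threshold is 4/n.
4/2142 = 0.0019.

0.0019


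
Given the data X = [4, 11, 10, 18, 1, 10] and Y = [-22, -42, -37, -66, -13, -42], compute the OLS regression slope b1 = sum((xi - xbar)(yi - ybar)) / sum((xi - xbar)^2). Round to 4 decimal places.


First compute the means: xbar = 9.0000, ybar = -37.0000.
Then S_xx = sum((xi - xbar)^2) = 176.0000.
S_xy = sum((xi - xbar)(yi - ybar)) = -543.0000.
b1 = S_xy / S_xx = -543.0000 / 176.0000 = -3.0852.

-3.0852


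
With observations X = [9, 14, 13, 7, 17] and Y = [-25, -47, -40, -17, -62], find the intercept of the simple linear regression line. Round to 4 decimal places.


First find the slope: b1 = -4.4375.
Means: xbar = 12.0000, ybar = -38.2000.
b0 = ybar - b1 * xbar = -38.2000 - -4.4375 * 12.0000 = 15.0500.

15.0500


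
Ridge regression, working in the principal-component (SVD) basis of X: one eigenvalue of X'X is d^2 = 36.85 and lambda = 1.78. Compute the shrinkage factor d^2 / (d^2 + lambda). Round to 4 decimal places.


d^2 + lambda = 36.85 + 1.78 = 38.6300.
Shrinkage factor = 36.85/38.6300 = 0.9539.

0.9539


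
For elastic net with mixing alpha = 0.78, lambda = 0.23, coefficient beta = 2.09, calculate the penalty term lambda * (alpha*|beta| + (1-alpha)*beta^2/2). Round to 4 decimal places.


alpha * |beta| = 0.78 * 2.09 = 1.6302.
(1-alpha) * beta^2/2 = 0.22 * 4.3681/2 = 0.4805.
Total = 0.23 * (1.6302 + 0.4805) = 0.4855.

0.4855


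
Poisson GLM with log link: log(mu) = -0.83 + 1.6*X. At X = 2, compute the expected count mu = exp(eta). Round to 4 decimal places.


eta = -0.83 + 1.6 * 2 = 2.3700.
mu = exp(2.3700) = 10.6974.

10.6974


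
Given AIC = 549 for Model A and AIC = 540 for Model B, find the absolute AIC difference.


Absolute difference = |549 - 540| = 9.
The model with lower AIC (B) is preferred.

9


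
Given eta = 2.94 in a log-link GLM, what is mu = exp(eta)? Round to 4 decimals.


Apply the inverse link:
mu = e^2.94 = 18.9158.

18.9158


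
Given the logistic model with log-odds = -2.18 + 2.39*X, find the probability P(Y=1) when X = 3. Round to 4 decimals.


z = -2.18 + 2.39 * 3 = 4.9900.
Sigmoid: P = 1 / (1 + exp(-4.9900)) = 0.9932.

0.9932


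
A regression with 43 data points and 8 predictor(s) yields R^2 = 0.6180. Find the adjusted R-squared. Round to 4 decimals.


Plug in: Adj R^2 = 1 - (1 - 0.6180) * 42/34.
= 1 - 0.3820 * 42/34
= 1 - 16.0440 / 34
= 1 - 0.4719 = 0.5281.

0.5281


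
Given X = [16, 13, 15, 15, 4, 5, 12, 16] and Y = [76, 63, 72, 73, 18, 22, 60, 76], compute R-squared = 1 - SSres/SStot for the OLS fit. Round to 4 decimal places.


The fitted line is Y = -1.6220 + 4.9268*X.
SSres = 11.1220, SStot = 3992.0000.
R^2 = 1 - SSres/SStot = 0.9972.

0.9972


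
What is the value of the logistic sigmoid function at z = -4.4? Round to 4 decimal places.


exp(4.4000) = 81.4509.
1 + exp(-z) = 82.4509.
sigmoid = 1/82.4509 = 0.0121.

0.0121


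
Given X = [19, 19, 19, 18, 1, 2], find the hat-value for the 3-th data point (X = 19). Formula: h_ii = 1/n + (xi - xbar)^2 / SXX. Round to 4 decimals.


n = 6, xbar = 13.0000.
SXX = sum((xi - xbar)^2) = 398.0000.
h = 1/6 + (19 - 13.0000)^2 / 398.0000 = 0.2571.

0.2571


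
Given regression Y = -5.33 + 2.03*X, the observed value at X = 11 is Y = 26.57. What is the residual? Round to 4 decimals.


Compute yhat = -5.33 + (2.03)(11) = 17.0000.
Residual = actual - predicted = 26.57 - 17.0000 = 9.5700.

9.5700


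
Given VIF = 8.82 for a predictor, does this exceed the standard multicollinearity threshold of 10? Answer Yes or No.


Check: VIF = 8.82 vs threshold = 10.
Since 8.82 < 10, the answer is No.

No


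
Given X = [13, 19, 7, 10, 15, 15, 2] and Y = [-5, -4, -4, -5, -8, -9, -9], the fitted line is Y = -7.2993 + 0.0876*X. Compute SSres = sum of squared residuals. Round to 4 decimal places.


Predicted values from Y = -7.2993 + 0.0876*X.
Residuals: [1.1605, 1.6349, 2.6861, 1.4233, -2.0147, -3.0147, -1.8759].
SSres = 29.9270.

29.9270


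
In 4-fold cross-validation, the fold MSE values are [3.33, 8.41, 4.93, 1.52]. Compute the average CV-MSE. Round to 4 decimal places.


Sum of fold MSEs = 18.1900.
Average = 18.1900 / 4 = 4.5475.

4.5475


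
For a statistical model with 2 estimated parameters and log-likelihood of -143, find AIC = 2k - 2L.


Compute:
2k = 2*2 = 4.
-2*loglik = -2*(-143) = 286.
AIC = 4 + 286 = 290.

290


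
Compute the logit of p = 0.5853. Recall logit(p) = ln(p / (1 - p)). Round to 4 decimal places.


Compute the odds: 0.5853/0.4147 = 1.4114.
Take the natural log: ln(1.4114) = 0.3446.

0.3446


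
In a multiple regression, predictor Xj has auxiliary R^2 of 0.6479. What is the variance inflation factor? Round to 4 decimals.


Denominator: 1 - 0.6479 = 0.3521.
VIF = 1 / 0.3521 = 2.8401.

2.8401


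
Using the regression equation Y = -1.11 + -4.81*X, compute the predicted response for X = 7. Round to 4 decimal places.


Plug X = 7 into Y = -1.11 + -4.81*X:
Y = -1.11 + -33.6700 = -34.7800.

-34.7800


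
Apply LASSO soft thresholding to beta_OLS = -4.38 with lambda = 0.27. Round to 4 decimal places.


Absolute value: |-4.38| = 4.38.
Compare to lambda = 0.27.
Since |beta| > lambda, coefficient = sign(beta)*(|beta| - lambda) = -4.1100.

-4.1100


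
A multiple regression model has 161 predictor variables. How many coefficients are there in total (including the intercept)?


Each predictor gets one coefficient, plus one intercept.
Total parameters = 161 + 1 = 162.

162


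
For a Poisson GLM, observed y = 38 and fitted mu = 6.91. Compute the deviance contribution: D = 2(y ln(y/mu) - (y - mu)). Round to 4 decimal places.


y/mu = 38/6.91 = 5.499276 (approx.), and ln(38/6.91) = 1.704617.
y * ln(y/mu) = 38 * 1.704617 = 64.775446.
y - mu = 31.09.
D = 2 * (64.775446 - 31.09) = 67.370892, which rounds to 67.3709.

67.3709


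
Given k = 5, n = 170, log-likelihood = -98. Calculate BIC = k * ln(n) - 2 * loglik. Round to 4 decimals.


ln(170) = 5.135798.
k * ln(n) = 5 * 5.135798 = 25.678990.
-2L = 196.
BIC = 25.678990 + 196 = 221.678990, which rounds to 221.6790.

221.6790


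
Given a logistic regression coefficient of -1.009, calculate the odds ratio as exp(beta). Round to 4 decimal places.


The odds ratio is computed as:
OR = e^(-1.009) = 0.3646.

0.3646


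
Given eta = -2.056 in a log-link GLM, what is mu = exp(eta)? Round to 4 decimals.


Apply the inverse link:
mu = e^-2.056 = 0.1280.

0.1280


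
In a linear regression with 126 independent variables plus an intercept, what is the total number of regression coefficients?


Total coefficients = number of predictors + 1 (for the intercept).
= 126 + 1 = 127.

127


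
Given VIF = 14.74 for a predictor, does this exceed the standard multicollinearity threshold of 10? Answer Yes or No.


Check: VIF = 14.74 vs threshold = 10.
Since 14.74 >= 10, the answer is Yes.

Yes


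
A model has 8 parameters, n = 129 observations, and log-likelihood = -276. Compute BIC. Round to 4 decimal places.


k * ln(n) = 8 * ln(129) = 8 * 4.859812 = 38.878496.
-2 * loglik = -2 * (-276) = 552.
BIC = 38.878496 + 552 = 590.878496, which rounds to 590.8785.

590.8785


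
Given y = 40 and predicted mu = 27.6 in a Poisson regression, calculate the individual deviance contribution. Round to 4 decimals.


y/mu = 40/27.6 = 1.449275 (approx.), and ln(40/27.6) = 0.371064.
y * ln(y/mu) = 40 * 0.371064 = 14.842560.
y - mu = 12.4.
D = 2 * (14.842560 - 12.4) = 4.885120, which rounds to 4.8851.

4.8851


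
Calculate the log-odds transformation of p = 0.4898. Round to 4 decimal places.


The odds are p/(1-p) = 0.4898 / 0.5102 = 0.9600.
logit(p) = ln(0.9600) = -0.0408.

-0.0408


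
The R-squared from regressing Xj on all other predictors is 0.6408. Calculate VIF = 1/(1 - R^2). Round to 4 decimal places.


Using VIF = 1/(1 - R^2_j):
1 - 0.6408 = 0.3592.
VIF = 2.7840.

2.7840


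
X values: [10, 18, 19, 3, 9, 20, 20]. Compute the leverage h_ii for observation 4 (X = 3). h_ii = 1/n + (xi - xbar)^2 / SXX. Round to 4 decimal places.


Compute xbar = 14.1429 with n = 7 observations.
SXX = 274.8571.
Leverage = 1/7 + (3 - 14.1429)^2/274.8571 = 0.5946.

0.5946


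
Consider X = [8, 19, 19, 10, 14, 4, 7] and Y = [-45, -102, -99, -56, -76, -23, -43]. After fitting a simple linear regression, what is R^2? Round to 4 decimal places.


Fit the OLS line: b0 = -5.0354, b1 = -5.0463.
SSres = 17.2643.
SStot = 5357.7143.
R^2 = 1 - 17.2643/5357.7143 = 0.9968.

0.9968


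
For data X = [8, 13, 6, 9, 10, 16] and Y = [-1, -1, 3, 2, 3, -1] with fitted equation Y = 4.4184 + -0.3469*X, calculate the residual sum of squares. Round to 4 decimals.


For each point, residual = actual - predicted.
Residuals: [-2.6432, -0.9087, 0.6630, 0.7037, 2.0506, 0.1320].
Sum of squared residuals = 12.9694.

12.9694


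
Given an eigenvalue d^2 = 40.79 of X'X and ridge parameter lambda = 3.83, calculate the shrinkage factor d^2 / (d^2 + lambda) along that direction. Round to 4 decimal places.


d^2 + lambda = 40.79 + 3.83 = 44.6200.
Shrinkage factor = 40.79/44.6200 = 0.9142.

0.9142


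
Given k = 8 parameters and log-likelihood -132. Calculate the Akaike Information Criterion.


AIC = 2k - 2*loglik = 2(8) - 2(-132).
= 16 + 264 = 280.

280


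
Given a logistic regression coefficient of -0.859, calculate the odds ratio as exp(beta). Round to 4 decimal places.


exp(-0.859) = 0.4236.
So the odds ratio is 0.4236.

0.4236


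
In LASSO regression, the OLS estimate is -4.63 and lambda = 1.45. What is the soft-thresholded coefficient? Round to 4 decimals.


|beta_OLS| = 4.63.
lambda = 1.45.
Since |beta| > lambda, coefficient = sign(beta)*(|beta| - lambda) = -3.1800.
Result = -3.1800.

-3.1800


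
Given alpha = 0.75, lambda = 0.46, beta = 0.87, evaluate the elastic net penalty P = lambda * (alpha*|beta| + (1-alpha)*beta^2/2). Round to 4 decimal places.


L1 component = 0.75 * |0.87| = 0.6525.
L2 component = 0.25 * 0.87^2 / 2 = 0.0946.
Penalty = 0.46 * (0.6525 + 0.0946) = 0.46 * 0.7471 = 0.3437.

0.3437


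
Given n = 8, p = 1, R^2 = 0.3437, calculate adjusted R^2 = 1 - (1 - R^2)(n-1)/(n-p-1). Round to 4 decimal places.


Using the formula:
(1 - 0.3437) = 0.6563.
Multiply by 7/6: 0.6563 * 7 = 4.5941, then 4.5941 / 6 = 0.7657.
Adj R^2 = 1 - 0.7657 = 0.2343.

0.2343


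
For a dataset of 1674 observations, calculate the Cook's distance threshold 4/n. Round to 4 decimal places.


Using the rule of thumb:
Threshold = 4 / 1674 = 0.0024.

0.0024


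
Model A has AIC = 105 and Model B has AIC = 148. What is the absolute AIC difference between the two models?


Absolute difference = |105 - 148| = 43.
The model with lower AIC (A) is preferred.

43


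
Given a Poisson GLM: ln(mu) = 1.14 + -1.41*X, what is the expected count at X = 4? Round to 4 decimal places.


eta = 1.14 + -1.41 * 4 = -4.5000.
mu = exp(-4.5000) = 0.0111.

0.0111


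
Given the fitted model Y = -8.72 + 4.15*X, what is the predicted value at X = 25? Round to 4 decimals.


Predicted value:
Y = -8.72 + (4.15)(25) = -8.72 + 103.7500 = 95.0300.

95.0300


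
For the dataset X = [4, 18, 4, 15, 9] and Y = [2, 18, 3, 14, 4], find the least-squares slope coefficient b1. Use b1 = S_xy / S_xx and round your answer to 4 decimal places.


First compute the means: xbar = 10.0000, ybar = 8.2000.
Then S_xx = sum((xi - xbar)^2) = 162.0000.
S_xy = sum((xi - xbar)(yi - ybar)) = 180.0000.
b1 = S_xy / S_xx = 180.0000 / 162.0000 = 1.1111.

1.1111


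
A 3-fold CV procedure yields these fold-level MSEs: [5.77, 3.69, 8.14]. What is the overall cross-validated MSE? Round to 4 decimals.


Total MSE across folds = 17.6000.
CV-MSE = 17.6000/3 = 5.8667.

5.8667


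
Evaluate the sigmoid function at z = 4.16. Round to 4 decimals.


Compute exp(-4.1600) = 0.0156.
Sigmoid = 1 / (1 + 0.0156) = 1 / 1.0156 = 0.9846.

0.9846


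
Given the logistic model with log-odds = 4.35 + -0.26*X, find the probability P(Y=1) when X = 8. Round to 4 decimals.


Linear predictor: z = 4.35 + -0.26 * 8 = 2.2700.
P = 1/(1 + exp(-2.2700)) = 1/(1 + 0.1033) = 0.9064.

0.9064


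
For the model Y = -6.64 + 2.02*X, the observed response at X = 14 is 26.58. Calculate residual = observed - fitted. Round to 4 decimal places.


Fitted value at X = 14 is yhat = -6.64 + 2.02*14 = 21.6400.
Residual = 26.58 - 21.6400 = 4.9400.

4.9400


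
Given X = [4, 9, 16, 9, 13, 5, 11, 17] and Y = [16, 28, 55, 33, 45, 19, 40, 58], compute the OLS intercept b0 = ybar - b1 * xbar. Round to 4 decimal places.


The slope is b1 = 3.2821.
Sample means are xbar = 10.5000 and ybar = 36.7500.
Intercept: b0 = 36.7500 - (3.2821)(10.5000) = 2.2885.

2.2885


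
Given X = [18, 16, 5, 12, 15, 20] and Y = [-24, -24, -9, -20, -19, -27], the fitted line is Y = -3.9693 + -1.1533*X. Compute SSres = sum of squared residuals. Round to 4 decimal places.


Compute predicted values, then residuals = yi - yhat_i.
Residuals: [0.7287, -1.5779, 0.7358, -2.1911, 2.2688, 0.0353].
SSres = sum(residual^2) = 13.5118.

13.5118


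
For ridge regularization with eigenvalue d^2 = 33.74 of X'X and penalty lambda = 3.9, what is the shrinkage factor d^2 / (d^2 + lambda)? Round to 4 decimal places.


Compute the denominator: 33.74 + 3.9 = 37.6400.
Shrinkage factor = 33.74 / 37.6400 = 0.8964.

0.8964


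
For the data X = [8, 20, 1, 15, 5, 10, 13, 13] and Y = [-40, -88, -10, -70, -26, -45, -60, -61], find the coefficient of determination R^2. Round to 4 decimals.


Fit the OLS line: b0 = -5.6503, b1 = -4.1741.
SSres = 12.4272.
SStot = 4366.0000.
R^2 = 1 - 12.4272/4366.0000 = 0.9972.

0.9972


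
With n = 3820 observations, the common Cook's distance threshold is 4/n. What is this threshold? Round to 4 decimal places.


The threshold is 4/n.
4/3820 = 0.0010.

0.0010


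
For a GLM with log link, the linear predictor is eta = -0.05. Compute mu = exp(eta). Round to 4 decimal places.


mu = exp(eta) = exp(-0.05).
= 0.9512.

0.9512


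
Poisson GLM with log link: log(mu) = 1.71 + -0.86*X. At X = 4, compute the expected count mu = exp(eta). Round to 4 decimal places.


Compute eta = 1.71 + -0.86 * 4 = -1.7300.
Apply inverse link: mu = e^-1.7300 = 0.1773.

0.1773


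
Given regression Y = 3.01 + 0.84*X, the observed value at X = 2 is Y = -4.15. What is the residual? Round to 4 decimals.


Predicted = 3.01 + 0.84 * 2 = 4.6900.
Residual = -4.15 - 4.6900 = -8.8400.

-8.8400


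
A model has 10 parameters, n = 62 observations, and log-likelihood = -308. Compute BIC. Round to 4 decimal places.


ln(62) = 4.127134.
k * ln(n) = 10 * 4.127134 = 41.271340.
-2L = 616.
BIC = 41.271340 + 616 = 657.271340, which rounds to 657.2713.

657.2713


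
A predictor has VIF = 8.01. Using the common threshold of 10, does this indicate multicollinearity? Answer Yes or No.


Compare VIF = 8.01 to the threshold of 10.
8.01 < 10, so the answer is No.

No


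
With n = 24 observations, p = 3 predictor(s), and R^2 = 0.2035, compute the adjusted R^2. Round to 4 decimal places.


Adjusted R^2 = 1 - (1 - R^2) * (n-1)/(n-p-1).
(1 - R^2) = 0.7965.
(n-1)/(n-p-1) = 23/20.
(1 - R^2) * (n-1) = 0.7965 * 23 = 18.3195.
Divide by (n-p-1): 18.3195 / 20 = 0.9160.
Adj R^2 = 1 - 0.9160 = 0.0840.

0.0840


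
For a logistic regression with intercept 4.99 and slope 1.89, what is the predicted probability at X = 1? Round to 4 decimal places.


Linear predictor: z = 4.99 + 1.89 * 1 = 6.8800.
P = 1/(1 + exp(-6.8800)) = 1/(1 + 0.0010) = 0.9990.

0.9990


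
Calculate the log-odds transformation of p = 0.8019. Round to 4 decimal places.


Compute the odds: 0.8019/0.1981 = 4.0480.
Take the natural log: ln(4.0480) = 1.3982.

1.3982


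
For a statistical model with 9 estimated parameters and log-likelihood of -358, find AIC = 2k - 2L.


Compute:
2k = 2*9 = 18.
-2*loglik = -2*(-358) = 716.
AIC = 18 + 716 = 734.

734


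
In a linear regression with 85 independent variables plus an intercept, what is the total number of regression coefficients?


Total coefficients = number of predictors + 1 (for the intercept).
= 85 + 1 = 86.

86


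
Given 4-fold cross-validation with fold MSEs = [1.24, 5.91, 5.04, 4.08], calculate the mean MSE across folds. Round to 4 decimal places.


Add all fold MSEs: 16.2700.
Divide by k = 4: 16.2700/4 = 4.0675.

4.0675


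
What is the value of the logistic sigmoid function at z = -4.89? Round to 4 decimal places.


Compute exp(4.8900) = 132.9536.
Sigmoid = 1 / (1 + 132.9536) = 1 / 133.9536 = 0.0075.

0.0075


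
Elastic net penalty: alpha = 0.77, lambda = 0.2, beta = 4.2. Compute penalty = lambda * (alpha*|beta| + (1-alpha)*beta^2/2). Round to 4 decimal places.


alpha * |beta| = 0.77 * 4.2 = 3.2340.
(1-alpha) * beta^2/2 = 0.23 * 17.6400/2 = 2.0286.
Total = 0.2 * (3.2340 + 2.0286) = 1.0525.

1.0525


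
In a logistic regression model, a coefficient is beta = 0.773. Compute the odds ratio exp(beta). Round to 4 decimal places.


exp(0.773) = 2.1663.
So the odds ratio is 2.1663.

2.1663


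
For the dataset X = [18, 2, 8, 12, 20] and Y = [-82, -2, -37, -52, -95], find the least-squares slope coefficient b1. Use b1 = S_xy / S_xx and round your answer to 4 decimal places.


The sample means are xbar = 12.0000 and ybar = -53.6000.
Compute S_xx = 216.0000 and S_xy = -1084.0000.
Slope b1 = S_xy / S_xx = -1084.0000 / 216.0000 = -5.0185.

-5.0185


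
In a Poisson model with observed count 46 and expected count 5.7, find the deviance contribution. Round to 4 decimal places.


y/mu = 46/5.7 = 8.070175 (approx.), and ln(46/5.7) = 2.088175.
y * ln(y/mu) = 46 * 2.088175 = 96.056050.
y - mu = 40.3.
D = 2 * (96.056050 - 40.3) = 111.512100, which rounds to 111.5121.

111.5121


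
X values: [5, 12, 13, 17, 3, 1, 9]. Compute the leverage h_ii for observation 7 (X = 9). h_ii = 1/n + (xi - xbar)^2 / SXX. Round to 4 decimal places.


Mean of X: xbar = 8.5714.
SXX = 203.7143.
For X = 9: h = 1/7 + (9 - 8.5714)^2/203.7143 = 0.1438.

0.1438


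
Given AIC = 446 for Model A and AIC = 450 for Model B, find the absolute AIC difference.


Absolute difference = |446 - 450| = 4.
The model with lower AIC (A) is preferred.

4


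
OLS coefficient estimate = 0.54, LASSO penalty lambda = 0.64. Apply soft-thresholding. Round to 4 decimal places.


Check: |0.54| = 0.54 vs lambda = 0.64.
Since |beta| <= lambda, the coefficient is set to 0.
Soft-thresholded coefficient = 0.0000.

0.0000


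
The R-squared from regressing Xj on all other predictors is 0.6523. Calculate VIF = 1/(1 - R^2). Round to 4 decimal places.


Denominator: 1 - 0.6523 = 0.3477.
VIF = 1 / 0.3477 = 2.8760.

2.8760


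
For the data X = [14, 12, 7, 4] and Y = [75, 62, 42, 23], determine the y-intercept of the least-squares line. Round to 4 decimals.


Compute b1 = 4.9641 from the OLS formula.
With xbar = 9.2500 and ybar = 50.5000, the intercept is:
b0 = 50.5000 - 4.9641 * 9.2500 = 4.5817.

4.5817


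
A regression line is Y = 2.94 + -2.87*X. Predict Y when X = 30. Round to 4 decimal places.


Substitute X = 30 into the equation:
Y = 2.94 + -2.87 * 30 = 2.94 + -86.1000 = -83.1600.

-83.1600


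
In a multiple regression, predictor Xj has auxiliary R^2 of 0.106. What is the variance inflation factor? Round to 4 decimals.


Denominator: 1 - 0.106 = 0.894.
VIF = 1 / 0.894 = 1.1186.

1.1186


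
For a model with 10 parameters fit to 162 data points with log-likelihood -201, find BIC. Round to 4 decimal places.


ln(162) = 5.087596.
k * ln(n) = 10 * 5.087596 = 50.875960.
-2L = 402.
BIC = 50.875960 + 402 = 452.875960, which rounds to 452.8760.

452.8760


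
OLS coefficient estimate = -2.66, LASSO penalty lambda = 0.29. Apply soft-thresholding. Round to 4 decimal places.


Absolute value: |-2.66| = 2.66.
Compare to lambda = 0.29.
Since |beta| > lambda, coefficient = sign(beta)*(|beta| - lambda) = -2.3700.

-2.3700


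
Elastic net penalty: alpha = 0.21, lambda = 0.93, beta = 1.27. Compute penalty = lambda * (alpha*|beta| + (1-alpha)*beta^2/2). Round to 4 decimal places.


alpha * |beta| = 0.21 * 1.27 = 0.2667.
(1-alpha) * beta^2/2 = 0.79 * 1.6129/2 = 0.6371.
Total = 0.93 * (0.2667 + 0.6371) = 0.8405.

0.8405


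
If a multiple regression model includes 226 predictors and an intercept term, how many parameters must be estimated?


Each predictor gets one coefficient, plus one intercept.
Total parameters = 226 + 1 = 227.

227


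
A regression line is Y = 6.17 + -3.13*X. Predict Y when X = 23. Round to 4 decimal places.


Predicted value:
Y = 6.17 + (-3.13)(23) = 6.17 + -71.9900 = -65.8200.

-65.8200


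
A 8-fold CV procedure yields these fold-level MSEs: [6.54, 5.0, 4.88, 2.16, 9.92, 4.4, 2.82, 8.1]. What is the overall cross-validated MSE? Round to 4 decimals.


Sum of fold MSEs = 43.8200.
Average = 43.8200 / 8 = 5.4775.

5.4775


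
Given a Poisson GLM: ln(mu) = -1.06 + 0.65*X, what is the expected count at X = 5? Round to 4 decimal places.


Compute eta = -1.06 + 0.65 * 5 = 2.1900.
Apply inverse link: mu = e^2.1900 = 8.9352.

8.9352


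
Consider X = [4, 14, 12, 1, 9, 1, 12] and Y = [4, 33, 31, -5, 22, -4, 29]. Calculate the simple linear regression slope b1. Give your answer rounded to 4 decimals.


The sample means are xbar = 7.5714 and ybar = 15.7143.
Compute S_xx = 181.7143 and S_xy = 554.1429.
Slope b1 = S_xy / S_xx = 554.1429 / 181.7143 = 3.0495.

3.0495


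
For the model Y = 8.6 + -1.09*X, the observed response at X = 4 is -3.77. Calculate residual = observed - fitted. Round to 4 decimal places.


Predicted = 8.6 + -1.09 * 4 = 4.2400.
Residual = -3.77 - 4.2400 = -8.0100.

-8.0100


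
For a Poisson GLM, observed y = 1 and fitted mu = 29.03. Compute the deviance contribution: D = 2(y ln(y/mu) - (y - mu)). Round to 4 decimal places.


Compute y*ln(y/mu) = 1*ln(1/29.03) = 1*-3.368330 = -3.368330.
y - mu = -28.03.
D = 2*(-3.368330 - (-28.03)) = 49.323340, which rounds to 49.3233.

49.3233


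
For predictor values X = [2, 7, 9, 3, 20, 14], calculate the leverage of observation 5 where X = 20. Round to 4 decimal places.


Mean of X: xbar = 9.1667.
SXX = 234.8333.
For X = 20: h = 1/6 + (20 - 9.1667)^2/234.8333 = 0.6664.

0.6664


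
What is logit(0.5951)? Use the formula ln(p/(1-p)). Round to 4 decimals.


The odds are p/(1-p) = 0.5951 / 0.4049 = 1.4697.
logit(p) = ln(1.4697) = 0.3851.

0.3851


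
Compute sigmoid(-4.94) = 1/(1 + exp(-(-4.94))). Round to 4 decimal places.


Compute exp(4.9400) = 139.7702.
Sigmoid = 1 / (1 + 139.7702) = 1 / 140.7702 = 0.0071.

0.0071


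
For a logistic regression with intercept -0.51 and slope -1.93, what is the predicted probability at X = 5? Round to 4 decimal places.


z = -0.51 + -1.93 * 5 = -10.1600.
Sigmoid: P = 1 / (1 + exp(10.1600)) = 0.0000.

0.0000


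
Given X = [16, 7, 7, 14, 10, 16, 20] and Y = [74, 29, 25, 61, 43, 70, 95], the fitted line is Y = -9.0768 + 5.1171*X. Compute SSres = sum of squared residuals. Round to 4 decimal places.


For each point, residual = actual - predicted.
Residuals: [1.2032, 2.2571, -1.7429, -1.5626, 0.9058, -2.7968, 1.7348].
Sum of squared residuals = 23.6737.

23.6737


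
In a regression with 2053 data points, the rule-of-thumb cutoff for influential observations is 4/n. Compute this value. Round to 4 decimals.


The threshold is 4/n.
4/2053 = 0.0019.

0.0019


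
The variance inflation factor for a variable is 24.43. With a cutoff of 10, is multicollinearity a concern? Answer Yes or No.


Compare VIF = 24.43 to the threshold of 10.
24.43 >= 10, so the answer is Yes.

Yes


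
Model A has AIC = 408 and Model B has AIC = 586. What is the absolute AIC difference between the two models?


Absolute difference = |408 - 586| = 178.
The model with lower AIC (A) is preferred.

178


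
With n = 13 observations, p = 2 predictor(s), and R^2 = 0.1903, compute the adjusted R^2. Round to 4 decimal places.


Adjusted R^2 = 1 - (1 - R^2) * (n-1)/(n-p-1).
(1 - R^2) = 0.8097.
(n-1)/(n-p-1) = 12/10.
(1 - R^2) * (n-1) = 0.8097 * 12 = 9.7164.
Divide by (n-p-1): 9.7164 / 10 = 0.9716.
Adj R^2 = 1 - 0.9716 = 0.0284.

0.0284


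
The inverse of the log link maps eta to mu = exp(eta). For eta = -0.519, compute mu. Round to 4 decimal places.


The inverse log link gives:
mu = exp(-0.519) = 0.5951.

0.5951


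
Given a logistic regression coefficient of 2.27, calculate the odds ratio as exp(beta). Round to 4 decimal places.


The odds ratio is computed as:
OR = e^(2.27) = 9.6794.

9.6794


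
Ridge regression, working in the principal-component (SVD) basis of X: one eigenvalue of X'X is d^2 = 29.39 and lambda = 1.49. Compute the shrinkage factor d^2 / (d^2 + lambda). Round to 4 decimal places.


Compute the denominator: 29.39 + 1.49 = 30.8800.
Shrinkage factor = 29.39 / 30.8800 = 0.9517.

0.9517


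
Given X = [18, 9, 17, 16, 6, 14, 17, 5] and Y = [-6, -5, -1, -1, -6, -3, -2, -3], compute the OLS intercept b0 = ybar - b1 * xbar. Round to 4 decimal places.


First find the slope: b1 = 0.1598.
Means: xbar = 12.7500, ybar = -3.3750.
b0 = ybar - b1 * xbar = -3.3750 - 0.1598 * 12.7500 = -5.4130.

-5.4130


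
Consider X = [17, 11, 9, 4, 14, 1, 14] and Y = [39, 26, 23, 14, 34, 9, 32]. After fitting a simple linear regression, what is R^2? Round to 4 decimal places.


Fit the OLS line: b0 = 6.5357, b1 = 1.8750.
SSres = 4.3036.
SStot = 707.4286.
R^2 = 1 - 4.3036/707.4286 = 0.9939.

0.9939


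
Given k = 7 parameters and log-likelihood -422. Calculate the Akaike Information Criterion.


AIC = 2k - 2*loglik = 2(7) - 2(-422).
= 14 + 844 = 858.

858


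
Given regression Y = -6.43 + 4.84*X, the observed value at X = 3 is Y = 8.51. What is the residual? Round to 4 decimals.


Fitted value at X = 3 is yhat = -6.43 + 4.84*3 = 8.0900.
Residual = 8.51 - 8.0900 = 0.4200.

0.4200


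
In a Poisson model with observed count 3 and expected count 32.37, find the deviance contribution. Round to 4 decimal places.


Compute y*ln(y/mu) = 3*ln(3/32.37) = 3*-2.378620 = -7.135860.
y - mu = -29.37.
D = 2*(-7.135860 - (-29.37)) = 44.468280, which rounds to 44.4683.

44.4683


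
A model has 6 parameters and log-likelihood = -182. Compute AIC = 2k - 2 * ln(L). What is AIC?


AIC = 2*6 - 2*(-182).
= 12 + 364 = 376.

376


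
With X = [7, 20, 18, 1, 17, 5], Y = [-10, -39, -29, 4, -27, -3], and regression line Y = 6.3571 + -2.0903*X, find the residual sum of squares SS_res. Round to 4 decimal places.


For each point, residual = actual - predicted.
Residuals: [-1.7250, -3.5511, 2.2683, -0.2668, 2.1780, 1.0944].
Sum of squared residuals = 26.7437.

26.7437


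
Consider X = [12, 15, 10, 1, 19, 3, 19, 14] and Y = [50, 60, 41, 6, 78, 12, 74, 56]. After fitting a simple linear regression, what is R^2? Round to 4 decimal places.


Fit the OLS line: b0 = 1.4393, b1 = 3.9300.
SSres = 12.3253.
SStot = 4890.8750.
R^2 = 1 - 12.3253/4890.8750 = 0.9975.

0.9975


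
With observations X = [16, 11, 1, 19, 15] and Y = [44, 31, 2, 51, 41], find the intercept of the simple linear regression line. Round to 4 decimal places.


Compute b1 = 2.7428 from the OLS formula.
With xbar = 12.4000 and ybar = 33.8000, the intercept is:
b0 = 33.8000 - 2.7428 * 12.4000 = -0.2111.

-0.2111


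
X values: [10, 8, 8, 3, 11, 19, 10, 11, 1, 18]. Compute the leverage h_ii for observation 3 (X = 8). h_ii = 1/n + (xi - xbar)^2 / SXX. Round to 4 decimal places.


n = 10, xbar = 9.9000.
SXX = sum((xi - xbar)^2) = 284.9000.
h = 1/10 + (8 - 9.9000)^2 / 284.9000 = 0.1127.

0.1127


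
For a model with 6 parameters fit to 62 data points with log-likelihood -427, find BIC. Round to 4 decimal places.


Compute k*ln(n) = 6*ln(62) = 6*4.127134 = 24.762804.
Then -2*loglik = 854.
BIC = 24.762804 + 854 = 878.762804, which rounds to 878.7628.

878.7628


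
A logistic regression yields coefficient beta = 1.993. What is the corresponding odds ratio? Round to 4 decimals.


Odds ratio = exp(beta) = exp(1.993).
= 7.3375.

7.3375


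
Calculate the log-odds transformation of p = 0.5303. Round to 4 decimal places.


1 - p = 0.4697.
p/(1-p) = 1.1290.
logit = ln(1.1290) = 0.1213.

0.1213


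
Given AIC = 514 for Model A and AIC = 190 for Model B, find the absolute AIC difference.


Compute |514 - 190| = 324.
Model B has the smaller AIC.

324


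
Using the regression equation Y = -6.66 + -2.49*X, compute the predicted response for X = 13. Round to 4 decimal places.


Predicted value:
Y = -6.66 + (-2.49)(13) = -6.66 + -32.3700 = -39.0300.

-39.0300


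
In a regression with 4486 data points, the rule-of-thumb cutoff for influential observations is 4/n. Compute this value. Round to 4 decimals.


The threshold is 4/n.
4/4486 = 0.0009.

0.0009


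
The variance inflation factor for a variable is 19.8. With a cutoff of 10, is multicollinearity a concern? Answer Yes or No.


Check: VIF = 19.8 vs threshold = 10.
Since 19.8 >= 10, the answer is Yes.

Yes


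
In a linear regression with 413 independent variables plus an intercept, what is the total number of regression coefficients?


Each predictor gets one coefficient, plus one intercept.
Total parameters = 413 + 1 = 414.

414


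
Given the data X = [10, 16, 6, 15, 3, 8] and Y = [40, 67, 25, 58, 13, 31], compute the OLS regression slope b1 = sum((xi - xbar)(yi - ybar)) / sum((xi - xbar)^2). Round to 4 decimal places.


First compute the means: xbar = 9.6667, ybar = 39.0000.
Then S_xx = sum((xi - xbar)^2) = 129.3333.
S_xy = sum((xi - xbar)(yi - ybar)) = 517.0000.
b1 = S_xy / S_xx = 517.0000 / 129.3333 = 3.9974.

3.9974


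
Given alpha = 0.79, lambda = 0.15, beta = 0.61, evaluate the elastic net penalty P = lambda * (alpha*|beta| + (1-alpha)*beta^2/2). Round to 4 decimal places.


L1 component = 0.79 * |0.61| = 0.4819.
L2 component = 0.21 * 0.61^2 / 2 = 0.0391.
Penalty = 0.15 * (0.4819 + 0.0391) = 0.15 * 0.5210 = 0.0781.

0.0781


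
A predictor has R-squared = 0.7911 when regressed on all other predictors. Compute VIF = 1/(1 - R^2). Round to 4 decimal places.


Denominator: 1 - 0.7911 = 0.2089.
VIF = 1 / 0.2089 = 4.7870.

4.7870


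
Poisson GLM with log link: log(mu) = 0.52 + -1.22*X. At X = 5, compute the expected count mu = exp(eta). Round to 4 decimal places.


eta = 0.52 + -1.22 * 5 = -5.5800.
mu = exp(-5.5800) = 0.0038.

0.0038


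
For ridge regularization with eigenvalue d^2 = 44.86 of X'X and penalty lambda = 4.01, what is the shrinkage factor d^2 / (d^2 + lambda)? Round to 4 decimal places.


d^2 + lambda = 44.86 + 4.01 = 48.8700.
Shrinkage factor = 44.86/48.8700 = 0.9179.

0.9179


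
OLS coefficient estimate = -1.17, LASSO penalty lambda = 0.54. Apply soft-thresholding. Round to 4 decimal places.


|beta_OLS| = 1.17.
lambda = 0.54.
Since |beta| > lambda, coefficient = sign(beta)*(|beta| - lambda) = -0.6300.
Result = -0.6300.

-0.6300


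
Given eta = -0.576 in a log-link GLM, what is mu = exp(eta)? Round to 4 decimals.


mu = exp(eta) = exp(-0.576).
= 0.5621.

0.5621


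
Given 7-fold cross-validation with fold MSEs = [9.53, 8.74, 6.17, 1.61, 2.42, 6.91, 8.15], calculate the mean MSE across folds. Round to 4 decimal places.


Sum of fold MSEs = 43.5300.
Average = 43.5300 / 7 = 6.2186.

6.2186


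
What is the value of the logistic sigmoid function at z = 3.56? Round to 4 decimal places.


Compute exp(-3.5600) = 0.0284.
Sigmoid = 1 / (1 + 0.0284) = 1 / 1.0284 = 0.9723.

0.9723


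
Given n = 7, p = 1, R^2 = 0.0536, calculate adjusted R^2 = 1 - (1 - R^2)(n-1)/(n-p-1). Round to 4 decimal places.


Plug in: Adj R^2 = 1 - (1 - 0.0536) * 6/5.
= 1 - 0.9464 * 6/5
= 1 - 5.6784 / 5
= 1 - 1.1357 = -0.1357.

-0.1357


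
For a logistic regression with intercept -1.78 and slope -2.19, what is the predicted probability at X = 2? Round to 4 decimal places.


Compute z = -1.78 + (-2.19)(2) = -6.1600.
exp(-z) = 473.4281.
P = 1/(1 + 473.4281) = 0.0021.

0.0021


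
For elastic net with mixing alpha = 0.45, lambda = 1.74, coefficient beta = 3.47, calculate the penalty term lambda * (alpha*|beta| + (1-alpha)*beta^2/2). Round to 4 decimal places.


L1 component = 0.45 * |3.47| = 1.5615.
L2 component = 0.55 * 3.47^2 / 2 = 3.3112.
Penalty = 1.74 * (1.5615 + 3.3112) = 1.74 * 4.8727 = 8.4786.

8.4786


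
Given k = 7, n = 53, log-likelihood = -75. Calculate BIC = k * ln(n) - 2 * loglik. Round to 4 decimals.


Compute k*ln(n) = 7*ln(53) = 7*3.970292 = 27.792044.
Then -2*loglik = 150.
BIC = 27.792044 + 150 = 177.792044, which rounds to 177.7920.

177.7920


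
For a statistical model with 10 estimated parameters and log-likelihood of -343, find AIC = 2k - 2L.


AIC = 2k - 2*loglik = 2(10) - 2(-343).
= 20 + 686 = 706.

706


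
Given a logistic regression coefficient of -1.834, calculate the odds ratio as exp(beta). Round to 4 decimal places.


Odds ratio = exp(beta) = exp(-1.834).
= 0.1598.

0.1598


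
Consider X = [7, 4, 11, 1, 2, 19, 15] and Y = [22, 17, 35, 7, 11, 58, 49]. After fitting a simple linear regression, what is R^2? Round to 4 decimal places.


The fitted line is Y = 4.4515 + 2.8447*X.
SSres = 12.1144, SStot = 2275.7143.
R^2 = 1 - SSres/SStot = 0.9947.

0.9947


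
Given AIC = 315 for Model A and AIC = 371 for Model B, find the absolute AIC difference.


Absolute difference = |315 - 371| = 56.
The model with lower AIC (A) is preferred.

56


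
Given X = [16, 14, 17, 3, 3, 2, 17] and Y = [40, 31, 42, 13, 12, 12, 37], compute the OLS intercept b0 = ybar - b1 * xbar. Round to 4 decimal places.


First find the slope: b1 = 1.9028.
Means: xbar = 10.2857, ybar = 26.7143.
b0 = ybar - b1 * xbar = 26.7143 - 1.9028 * 10.2857 = 7.1431.

7.1431


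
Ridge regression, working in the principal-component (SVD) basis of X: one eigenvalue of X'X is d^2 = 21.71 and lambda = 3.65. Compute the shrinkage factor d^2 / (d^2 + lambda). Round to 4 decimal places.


Compute the denominator: 21.71 + 3.65 = 25.3600.
Shrinkage factor = 21.71 / 25.3600 = 0.8561.

0.8561


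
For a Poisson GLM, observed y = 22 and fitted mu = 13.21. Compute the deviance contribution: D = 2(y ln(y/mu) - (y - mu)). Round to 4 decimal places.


First: ln(22/13.21) = 0.510068.
Then: 22 * 0.510068 = 11.221496.
y - mu = 22 - 13.21 = 8.79.
D = 2(11.221496 - 8.79) = 4.862992, which rounds to 4.8630.

4.8630


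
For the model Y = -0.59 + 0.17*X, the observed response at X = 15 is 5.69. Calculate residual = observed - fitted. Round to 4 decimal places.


Compute yhat = -0.59 + (0.17)(15) = 1.9600.
Residual = actual - predicted = 5.69 - 1.9600 = 3.7300.

3.7300


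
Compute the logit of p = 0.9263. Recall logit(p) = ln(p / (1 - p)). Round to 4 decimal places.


1 - p = 0.0737.
p/(1-p) = 12.5685.
logit = ln(12.5685) = 2.5312.

2.5312
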